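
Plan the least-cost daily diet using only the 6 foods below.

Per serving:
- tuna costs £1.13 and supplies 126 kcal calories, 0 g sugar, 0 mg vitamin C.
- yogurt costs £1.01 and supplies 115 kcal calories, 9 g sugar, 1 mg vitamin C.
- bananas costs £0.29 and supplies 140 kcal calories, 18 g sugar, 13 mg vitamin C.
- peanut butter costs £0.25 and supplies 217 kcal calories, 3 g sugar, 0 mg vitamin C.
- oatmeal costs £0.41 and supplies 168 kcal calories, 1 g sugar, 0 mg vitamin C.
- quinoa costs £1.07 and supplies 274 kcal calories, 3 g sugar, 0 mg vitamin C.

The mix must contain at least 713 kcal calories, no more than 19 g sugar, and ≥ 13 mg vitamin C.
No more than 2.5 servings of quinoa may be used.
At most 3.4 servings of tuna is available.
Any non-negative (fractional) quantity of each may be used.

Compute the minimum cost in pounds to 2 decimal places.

Let x1 = servings of tuna, x2 = servings of yogurt, x3 = servings of bananas, x4 = servings of peanut butter, x5 = servings of oatmeal, x6 = servings of quinoa.
min 1.13x1 + 1.01x2 + 0.29x3 + 0.25x4 + 0.41x5 + 1.07x6 subject to:
  126x1 + 115x2 + 140x3 + 217x4 + 168x5 + 274x6 ≥ 713   (calories)
  9x2 + 18x3 + 3x4 + 1x5 + 3x6 ≤ 19   (sugar)
  1x2 + 13x3 ≥ 13   (vitamin C)
  x6 ≤ 2.5
  x1 ≤ 3.4
  x1, x2, x3, x4, x5, x6 ≥ 0.
The minimum-cost mix takes nothing from yogurt, peanut butter, quinoa — only tuna, bananas, oatmeal. There the calories, sugar, vitamin C constraints are tight.
That vertex is x1 = 3.214, x3 = 1, x5 = 1.
Total cost: 1.13·3.214 + 0.29·1 + 0.41·1 = 4.3318.

£4.33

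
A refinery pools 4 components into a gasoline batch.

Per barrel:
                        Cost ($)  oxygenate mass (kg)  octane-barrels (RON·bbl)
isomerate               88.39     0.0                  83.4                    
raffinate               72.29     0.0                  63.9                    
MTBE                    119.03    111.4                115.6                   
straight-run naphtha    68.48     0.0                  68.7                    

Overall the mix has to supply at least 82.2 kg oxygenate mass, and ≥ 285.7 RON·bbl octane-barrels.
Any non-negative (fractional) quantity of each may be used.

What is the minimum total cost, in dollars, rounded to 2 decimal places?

$287.59

Let x1 = barrels of isomerate, x2 = barrels of raffinate, x3 = barrels of MTBE, x4 = barrels of straight-run naphtha.
Minimize 88.39x1 + 72.29x2 + 119.03x3 + 68.48x4 s.t.:
  111.4x3 ≥ 82.2   (oxygenate mass)
  83.4x1 + 63.9x2 + 115.6x3 + 68.7x4 ≥ 285.7   (octane-barrels)
  x1, x2, x3, x4 ≥ 0.
The minimum-cost mix takes nothing from isomerate, raffinate — only MTBE, straight-run naphtha. Binding constraints: oxygenate mass and octane-barrels.
That vertex is x3 = 0.7379, x4 = 2.917.
Objective = 119.03·0.7379 + 68.48·2.917 = 287.5884.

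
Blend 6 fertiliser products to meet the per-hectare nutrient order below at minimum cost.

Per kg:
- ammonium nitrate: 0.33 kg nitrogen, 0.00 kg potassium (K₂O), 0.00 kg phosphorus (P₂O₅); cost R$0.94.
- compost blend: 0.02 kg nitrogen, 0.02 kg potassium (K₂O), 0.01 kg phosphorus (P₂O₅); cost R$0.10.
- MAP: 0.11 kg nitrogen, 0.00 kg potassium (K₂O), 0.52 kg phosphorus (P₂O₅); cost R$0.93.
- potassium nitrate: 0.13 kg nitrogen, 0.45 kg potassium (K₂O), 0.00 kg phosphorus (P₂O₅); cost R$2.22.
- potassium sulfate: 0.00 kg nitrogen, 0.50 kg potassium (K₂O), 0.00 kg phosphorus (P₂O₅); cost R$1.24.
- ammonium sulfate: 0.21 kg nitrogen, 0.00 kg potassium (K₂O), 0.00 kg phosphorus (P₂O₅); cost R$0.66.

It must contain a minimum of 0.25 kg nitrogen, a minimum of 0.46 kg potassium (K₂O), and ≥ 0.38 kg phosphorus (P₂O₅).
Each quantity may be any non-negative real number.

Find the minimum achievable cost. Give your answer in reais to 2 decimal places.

Let x1 = kg of ammonium nitrate, x2 = kg of compost blend, x3 = kg of MAP, x4 = kg of potassium nitrate, x5 = kg of potassium sulfate, x6 = kg of ammonium sulfate.
min 0.94x1 + 0.1x2 + 0.93x3 + 2.22x4 + 1.24x5 + 0.66x6 s.t.:
  0.33x1 + 0.02x2 + 0.11x3 + 0.13x4 + 0.21x6 ≥ 0.25   (nitrogen)
  0.02x2 + 0.45x4 + 0.5x5 ≥ 0.46   (potassium (K₂O))
  0.01x2 + 0.52x3 ≥ 0.38   (phosphorus (P₂O₅))
  x1, x2, x3, x4, x5, x6 ≥ 0.
At the optimum only compost blend, MAP, potassium sulfate are positive (ammonium nitrate, potassium nitrate, ammonium sulfate = 0). There the nitrogen, potassium (K₂O), phosphorus (P₂O₅) constraints are tight.
So compost blend = 9.484 kg, MAP = 0.5484 kg, potassium sulfate = 0.5406 kg.
Cost = 0.1·9.484 + 0.93·0.5484 + 1.24·0.5406 = 2.1288.

R$2.13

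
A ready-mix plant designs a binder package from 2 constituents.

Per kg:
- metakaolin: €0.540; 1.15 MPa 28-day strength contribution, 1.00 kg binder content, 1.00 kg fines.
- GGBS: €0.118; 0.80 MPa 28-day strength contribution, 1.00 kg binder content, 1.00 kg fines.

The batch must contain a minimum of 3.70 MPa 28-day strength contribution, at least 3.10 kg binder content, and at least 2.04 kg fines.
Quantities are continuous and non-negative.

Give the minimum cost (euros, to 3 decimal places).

€0.546

Set it up as a linear program. Let x1 = kg of metakaolin, x2 = kg of GGBS.
min 0.54x1 + 0.118x2 s.t.:
  1.15x1 + 0.8x2 ≥ 3.7   (28-day strength contribution)
  1x1 + 1x2 ≥ 3.1   (binder content)
  1x1 + 1x2 ≥ 2.04   (fines)
  x1, x2 ≥ 0.
At the optimum only GGBS is positive (metakaolin = 0). Binding constraint: 28-day strength contribution.
Optimal quantities: GGBS = 4.625 kg.
Hence cost = 0.118·4.625 = €0.54575.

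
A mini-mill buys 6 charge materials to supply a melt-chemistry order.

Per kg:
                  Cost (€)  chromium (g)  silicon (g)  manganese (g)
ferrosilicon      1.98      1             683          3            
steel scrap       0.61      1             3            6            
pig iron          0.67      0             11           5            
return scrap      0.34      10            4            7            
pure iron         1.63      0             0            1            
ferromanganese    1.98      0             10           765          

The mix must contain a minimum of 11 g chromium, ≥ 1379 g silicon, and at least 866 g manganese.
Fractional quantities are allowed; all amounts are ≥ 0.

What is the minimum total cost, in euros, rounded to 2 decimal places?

Let x1 = kg of ferrosilicon, x2 = kg of steel scrap, x3 = kg of pig iron, x4 = kg of return scrap, x5 = kg of pure iron, x6 = kg of ferromanganese.
Minimize 1.98x1 + 0.61x2 + 0.67x3 + 0.34x4 + 1.63x5 + 1.98x6 s.t.:
  1x1 + 1x2 + 10x4 ≥ 11   (chromium)
  683x1 + 3x2 + 11x3 + 4x4 + 10x6 ≥ 1379   (silicon)
  3x1 + 6x2 + 5x3 + 7x4 + 1x5 + 765x6 ≥ 866   (manganese)
  x1, x2, x3, x4, x5, x6 ≥ 0.
The optimal basis is {ferrosilicon, return scrap, ferromanganese}; steel scrap, pig iron, pure iron drop out. Binding constraints: chromium, silicon, manganese.
Optimal quantities: ferrosilicon = 1.997 kg, return scrap = 0.9003 kg, ferromanganese = 1.116 kg.
Cost = 1.98·1.997 + 0.34·0.9003 + 1.98·1.116 = 6.4698.

€6.47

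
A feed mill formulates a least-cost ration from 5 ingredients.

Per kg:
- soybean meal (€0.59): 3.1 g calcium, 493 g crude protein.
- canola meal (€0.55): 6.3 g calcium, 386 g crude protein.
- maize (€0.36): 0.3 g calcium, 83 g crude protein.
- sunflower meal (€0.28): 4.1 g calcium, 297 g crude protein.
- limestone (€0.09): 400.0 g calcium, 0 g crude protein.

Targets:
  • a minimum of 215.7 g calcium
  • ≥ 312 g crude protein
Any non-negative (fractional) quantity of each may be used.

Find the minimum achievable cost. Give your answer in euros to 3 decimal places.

€0.342

Let x1 = kg of soybean meal, x2 = kg of canola meal, x3 = kg of maize, x4 = kg of sunflower meal, x5 = kg of limestone.
min 0.59x1 + 0.55x2 + 0.36x3 + 0.28x4 + 0.09x5 s.t.:
  3.1x1 + 6.3x2 + 0.3x3 + 4.1x4 + 400x5 ≥ 215.7   (calcium)
  493x1 + 386x2 + 83x3 + 297x4 ≥ 312   (crude protein)
  x1, x2, x3, x4, x5 ≥ 0.
At the optimum only sunflower meal, limestone are positive (soybean meal, canola meal, maize = 0). Binding constraints: calcium and crude protein.
Solving gives x4 = 1.051, x5 = 0.5285.
Hence cost = 0.28·1.051 + 0.09·0.5285 = €0.34185.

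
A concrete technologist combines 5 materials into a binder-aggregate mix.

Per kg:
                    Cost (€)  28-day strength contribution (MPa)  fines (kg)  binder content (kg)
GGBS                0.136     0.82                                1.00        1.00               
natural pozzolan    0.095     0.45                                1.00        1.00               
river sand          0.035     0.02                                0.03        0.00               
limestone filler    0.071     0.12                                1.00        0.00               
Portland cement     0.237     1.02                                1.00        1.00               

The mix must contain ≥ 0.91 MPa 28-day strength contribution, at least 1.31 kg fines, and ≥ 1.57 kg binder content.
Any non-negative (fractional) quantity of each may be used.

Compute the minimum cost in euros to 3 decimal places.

Set it up as a linear program. Let x1 = kg of GGBS, x2 = kg of natural pozzolan, x3 = kg of river sand, x4 = kg of limestone filler, x5 = kg of Portland cement.
Minimize 0.136x1 + 0.095x2 + 0.035x3 + 0.071x4 + 0.237x5 s.t.:
  0.82x1 + 0.45x2 + 0.02x3 + 0.12x4 + 1.02x5 ≥ 0.91   (28-day strength contribution)
  1x1 + 1x2 + 0.03x3 + 1x4 + 1x5 ≥ 1.31   (fines)
  1x1 + 1x2 + 1x5 ≥ 1.57   (binder content)
  x1, x2, x3, x4, x5 ≥ 0.
The optimal basis is {GGBS, natural pozzolan}; river sand, limestone filler, Portland cement drop out. The 28-day strength contribution and binder content requirements are met with equality.
Optimal quantities: GGBS = 0.55 kg, natural pozzolan = 1.02 kg.
Cost = 0.136·0.55 + 0.095·1.02 = 0.17170.

€0.172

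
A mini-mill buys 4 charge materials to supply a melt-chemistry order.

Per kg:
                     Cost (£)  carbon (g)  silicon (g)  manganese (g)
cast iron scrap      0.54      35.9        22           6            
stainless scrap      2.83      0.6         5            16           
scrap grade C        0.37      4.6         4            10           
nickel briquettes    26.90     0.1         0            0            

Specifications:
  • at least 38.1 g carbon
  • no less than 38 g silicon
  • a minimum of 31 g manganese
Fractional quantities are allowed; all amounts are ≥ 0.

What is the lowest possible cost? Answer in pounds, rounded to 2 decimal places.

£1.56

Let x1 = kg of cast iron scrap, x2 = kg of stainless scrap, x3 = kg of scrap grade C, x4 = kg of nickel briquettes.
Minimize 0.54x1 + 2.83x2 + 0.37x3 + 26.9x4 subject to:
  35.9x1 + 0.6x2 + 4.6x3 + 0.1x4 ≥ 38.1   (carbon)
  22x1 + 5x2 + 4x3 ≥ 38   (silicon)
  6x1 + 16x2 + 10x3 ≥ 31   (manganese)
  x1, x2, x3, x4 ≥ 0.
The optimal basis is {cast iron scrap, scrap grade C}; stainless scrap, nickel briquettes drop out. There the silicon and manganese constraints are tight.
Solving gives x1 = 1.306, x3 = 2.316.
Objective = 0.54·1.306 + 0.37·2.316 = 1.5622.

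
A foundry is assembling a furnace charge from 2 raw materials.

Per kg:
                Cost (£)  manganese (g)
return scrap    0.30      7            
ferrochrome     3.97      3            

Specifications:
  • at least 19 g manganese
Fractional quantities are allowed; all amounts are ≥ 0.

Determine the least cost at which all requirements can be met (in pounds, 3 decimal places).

Set it up as a linear program. Let x1 = kg of return scrap, x2 = kg of ferrochrome.
min 0.3x1 + 3.97x2 s.t.:
  7x1 + 3x2 ≥ 19   (manganese)
  x1, x2 ≥ 0.
The optimal basis is {return scrap}; ferrochrome drops out. Binding constraint: manganese.
That vertex is x1 = 2.714.
Objective = 0.3·2.714 = 0.81420.

£0.814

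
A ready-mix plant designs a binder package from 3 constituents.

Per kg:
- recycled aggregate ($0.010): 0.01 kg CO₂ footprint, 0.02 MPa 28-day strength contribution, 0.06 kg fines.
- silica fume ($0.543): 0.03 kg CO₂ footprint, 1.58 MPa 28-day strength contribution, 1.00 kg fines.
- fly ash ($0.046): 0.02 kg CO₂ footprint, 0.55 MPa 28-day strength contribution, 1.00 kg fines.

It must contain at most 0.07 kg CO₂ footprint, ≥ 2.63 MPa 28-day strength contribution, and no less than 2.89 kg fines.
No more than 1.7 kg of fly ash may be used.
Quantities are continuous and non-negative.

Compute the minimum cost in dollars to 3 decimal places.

Let x1 = kg of recycled aggregate, x2 = kg of silica fume, x3 = kg of fly ash.
Minimise 0.01x1 + 0.543x2 + 0.046x3 subject to:
  0.01x1 + 0.03x2 + 0.02x3 ≤ 0.07   (CO₂ footprint)
  0.02x1 + 1.58x2 + 0.55x3 ≥ 2.63   (28-day strength contribution)
  0.06x1 + 1x2 + 1x3 ≥ 2.89   (fines)
  x3 ≤ 1.7
  x1, x2, x3 ≥ 0.
All 3 inputs are positive at the optimum. The CO₂ footprint, fines, the fly ash cap requirements are met with equality.
So recycled aggregate = 0.03659 kg, silica fume = 1.188 kg, fly ash = 1.7 kg.
Total cost: 0.01·0.03659 + 0.543·1.188 + 0.046·1.7 = 0.72365.

$0.724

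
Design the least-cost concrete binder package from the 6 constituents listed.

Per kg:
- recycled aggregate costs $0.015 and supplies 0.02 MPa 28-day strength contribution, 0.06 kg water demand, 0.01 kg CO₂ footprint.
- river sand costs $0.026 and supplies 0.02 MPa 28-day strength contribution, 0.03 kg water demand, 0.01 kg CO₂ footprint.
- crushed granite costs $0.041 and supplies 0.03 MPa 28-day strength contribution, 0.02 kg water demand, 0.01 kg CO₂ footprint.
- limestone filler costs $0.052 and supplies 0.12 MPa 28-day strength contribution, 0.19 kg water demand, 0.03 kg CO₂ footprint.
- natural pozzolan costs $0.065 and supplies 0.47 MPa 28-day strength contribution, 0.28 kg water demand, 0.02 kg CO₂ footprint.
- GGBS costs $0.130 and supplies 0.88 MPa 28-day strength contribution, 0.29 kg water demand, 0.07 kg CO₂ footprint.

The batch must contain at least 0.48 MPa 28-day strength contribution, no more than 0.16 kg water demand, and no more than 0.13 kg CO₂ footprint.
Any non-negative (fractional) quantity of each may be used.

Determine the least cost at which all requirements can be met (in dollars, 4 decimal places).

$0.0708

This is a linear program. Let x1 = kg of recycled aggregate, x2 = kg of river sand, x3 = kg of crushed granite, x4 = kg of limestone filler, x5 = kg of natural pozzolan, x6 = kg of GGBS.
Minimize 0.015x1 + 0.026x2 + 0.041x3 + 0.052x4 + 0.065x5 + 0.13x6 s.t.:
  0.02x1 + 0.02x2 + 0.03x3 + 0.12x4 + 0.47x5 + 0.88x6 ≥ 0.48   (28-day strength contribution)
  0.06x1 + 0.03x2 + 0.02x3 + 0.19x4 + 0.28x5 + 0.29x6 ≤ 0.16   (water demand)
  0.01x1 + 0.01x2 + 0.01x3 + 0.03x4 + 0.02x5 + 0.07x6 ≤ 0.13   (CO₂ footprint)
  x1, x2, x3, x4, x5, x6 ≥ 0.
The cheapest feasible vertex uses only natural pozzolan, GGBS; recycled aggregate, river sand, crushed granite, limestone filler are not used. Binding constraints: 28-day strength contribution and water demand.
Solving gives x5 = 0.01453, x6 = 0.5377.
Total cost: 0.065·0.01453 + 0.13·0.5377 = 0.070845.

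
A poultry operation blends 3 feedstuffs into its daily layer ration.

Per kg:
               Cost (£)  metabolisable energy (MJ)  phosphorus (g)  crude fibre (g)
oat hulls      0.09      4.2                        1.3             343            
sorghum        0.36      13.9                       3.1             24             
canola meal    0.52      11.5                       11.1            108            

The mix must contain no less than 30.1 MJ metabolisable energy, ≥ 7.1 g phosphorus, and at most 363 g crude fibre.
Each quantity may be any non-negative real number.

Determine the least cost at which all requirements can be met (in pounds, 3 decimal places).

£0.764

Treat it as an LP. Let x1 = kg of oat hulls, x2 = kg of sorghum, x3 = kg of canola meal.
Minimize 0.09x1 + 0.36x2 + 0.52x3 subject to:
  4.2x1 + 13.9x2 + 11.5x3 ≥ 30.1   (metabolisable energy)
  1.3x1 + 3.1x2 + 11.1x3 ≥ 7.1   (phosphorus)
  343x1 + 24x2 + 108x3 ≤ 363   (crude fibre)
  x1, x2, x3 ≥ 0.
The optimal mix uses every input. There the metabolisable energy, phosphorus, crude fibre constraints are tight.
Optimal quantities: oat hulls = 0.9248 kg, sorghum = 1.881 kg, canola meal = 0.005982 kg.
Total cost: 0.09·0.9248 + 0.36·1.881 + 0.52·0.005982 = 0.763503.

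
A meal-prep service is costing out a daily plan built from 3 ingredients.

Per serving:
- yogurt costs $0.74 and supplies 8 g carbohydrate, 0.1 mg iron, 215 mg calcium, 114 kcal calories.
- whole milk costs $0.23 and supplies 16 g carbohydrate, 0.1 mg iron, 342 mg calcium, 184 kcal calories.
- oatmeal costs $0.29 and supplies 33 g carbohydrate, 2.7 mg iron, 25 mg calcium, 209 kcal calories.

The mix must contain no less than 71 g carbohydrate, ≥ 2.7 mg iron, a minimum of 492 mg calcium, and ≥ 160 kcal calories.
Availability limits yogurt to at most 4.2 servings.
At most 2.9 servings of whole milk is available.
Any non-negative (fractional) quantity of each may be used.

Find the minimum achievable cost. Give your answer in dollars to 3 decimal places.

$0.743

Treat it as an LP. Let x1 = servings of yogurt, x2 = servings of whole milk, x3 = servings of oatmeal.
Minimise 0.74x1 + 0.23x2 + 0.29x3 s.t.:
  8x1 + 16x2 + 33x3 ≥ 71   (carbohydrate)
  0.1x1 + 0.1x2 + 2.7x3 ≥ 2.7   (iron)
  215x1 + 342x2 + 25x3 ≥ 492   (calcium)
  114x1 + 184x2 + 209x3 ≥ 160   (calories)
  x1 ≤ 4.2
  x2 ≤ 2.9
  x1, x2, x3 ≥ 0.
The cheapest feasible vertex uses only whole milk, oatmeal; yogurt is not used. The carbohydrate and calcium requirements are met with equality.
Solving gives x2 = 1.3284, x3 = 1.5074.
Hence cost = 0.23·1.3284 + 0.29·1.5074 = $0.74268.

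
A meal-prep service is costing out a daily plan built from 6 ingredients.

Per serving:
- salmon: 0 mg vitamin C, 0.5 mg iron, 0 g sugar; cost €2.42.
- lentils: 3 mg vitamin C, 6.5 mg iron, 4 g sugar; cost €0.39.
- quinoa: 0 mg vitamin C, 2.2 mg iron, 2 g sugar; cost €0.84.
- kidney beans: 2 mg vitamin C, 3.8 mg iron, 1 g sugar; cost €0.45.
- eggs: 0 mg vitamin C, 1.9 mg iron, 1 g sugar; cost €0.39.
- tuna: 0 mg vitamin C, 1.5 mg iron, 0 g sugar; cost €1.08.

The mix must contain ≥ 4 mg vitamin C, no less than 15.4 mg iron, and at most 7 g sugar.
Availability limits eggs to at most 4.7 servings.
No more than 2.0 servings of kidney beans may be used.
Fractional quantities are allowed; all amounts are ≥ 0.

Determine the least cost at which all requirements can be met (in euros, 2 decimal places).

Let x1 = servings of salmon, x2 = servings of lentils, x3 = servings of quinoa, x4 = servings of kidney beans, x5 = servings of eggs, x6 = servings of tuna.
min 2.42x1 + 0.39x2 + 0.84x3 + 0.45x4 + 0.39x5 + 1.08x6 subject to:
  3x2 + 2x4 ≥ 4   (vitamin C)
  0.5x1 + 6.5x2 + 2.2x3 + 3.8x4 + 1.9x5 + 1.5x6 ≥ 15.4   (iron)
  4x2 + 2x3 + 1x4 + 1x5 ≤ 7   (sugar)
  x5 ≤ 4.7
  x4 ≤ 2
  x1, x2, x3, x4, x5, x6 ≥ 0.
The minimum-cost mix takes nothing from salmon, quinoa, eggs, tuna — only lentils, kidney beans. Binding constraints: iron and sugar.
Solving gives x2 = 1.287, x4 = 1.851.
Cost = 0.39·1.287 + 0.45·1.851 = 1.3349.

€1.33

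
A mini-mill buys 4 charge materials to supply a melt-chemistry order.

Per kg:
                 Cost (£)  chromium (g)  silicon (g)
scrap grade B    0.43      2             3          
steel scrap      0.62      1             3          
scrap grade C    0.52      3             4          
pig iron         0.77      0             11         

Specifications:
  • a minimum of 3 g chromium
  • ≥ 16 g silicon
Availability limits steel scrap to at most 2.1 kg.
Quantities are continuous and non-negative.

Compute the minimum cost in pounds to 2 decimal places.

Let x1 = kg of scrap grade B, x2 = kg of steel scrap, x3 = kg of scrap grade C, x4 = kg of pig iron.
min 0.43x1 + 0.62x2 + 0.52x3 + 0.77x4 with:
  2x1 + 1x2 + 3x3 ≥ 3   (chromium)
  3x1 + 3x2 + 4x3 + 11x4 ≥ 16   (silicon)
  x2 ≤ 2.1
  x1, x2, x3, x4 ≥ 0.
At the optimum only scrap grade C, pig iron are positive (scrap grade B, steel scrap = 0). Binding constraints: chromium and silicon.
Solving gives x3 = 1, x4 = 1.091.
Total cost: 0.52·1 + 0.77·1.091 = 1.3601.

£1.36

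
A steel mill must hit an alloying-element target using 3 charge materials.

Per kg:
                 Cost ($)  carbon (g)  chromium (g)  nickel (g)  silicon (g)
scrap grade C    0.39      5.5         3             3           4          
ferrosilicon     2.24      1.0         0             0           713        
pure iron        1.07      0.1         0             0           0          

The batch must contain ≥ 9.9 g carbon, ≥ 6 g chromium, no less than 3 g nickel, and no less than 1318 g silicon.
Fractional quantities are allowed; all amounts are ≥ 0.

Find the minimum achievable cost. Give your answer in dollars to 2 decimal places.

Let x1 = kg of scrap grade C, x2 = kg of ferrosilicon, x3 = kg of pure iron.
min 0.39x1 + 2.24x2 + 1.07x3 with:
  5.5x1 + 1x2 + 0.1x3 ≥ 9.9   (carbon)
  3x1 ≥ 6   (chromium)
  3x1 ≥ 3   (nickel)
  4x1 + 713x2 ≥ 1318   (silicon)
  x1, x2, x3 ≥ 0.
The cheapest feasible vertex uses only scrap grade C, ferrosilicon; pure iron is not used. Binding constraints: chromium and silicon.
That vertex is x1 = 2, x2 = 1.8373.
Hence cost = 0.39·2 + 2.24·1.8373 = $4.8956.

$4.90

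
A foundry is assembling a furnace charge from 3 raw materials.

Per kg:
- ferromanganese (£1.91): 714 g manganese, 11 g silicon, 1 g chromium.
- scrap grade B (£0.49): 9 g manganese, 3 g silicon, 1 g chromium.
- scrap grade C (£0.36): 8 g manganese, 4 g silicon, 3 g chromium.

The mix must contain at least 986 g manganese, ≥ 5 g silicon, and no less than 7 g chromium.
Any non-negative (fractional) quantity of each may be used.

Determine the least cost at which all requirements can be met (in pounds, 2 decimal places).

£3.27

Treat it as an LP. Let x1 = kg of ferromanganese, x2 = kg of scrap grade B, x3 = kg of scrap grade C.
min 1.91x1 + 0.49x2 + 0.36x3 with:
  714x1 + 9x2 + 8x3 ≥ 986   (manganese)
  11x1 + 3x2 + 4x3 ≥ 5   (silicon)
  1x1 + 1x2 + 3x3 ≥ 7   (chromium)
  x1, x2, x3 ≥ 0.
At the optimum only ferromanganese, scrap grade C are positive (scrap grade B = 0). There the manganese and chromium constraints are tight.
That vertex is x1 = 1.36, x3 = 1.88.
Total cost: 1.91·1.36 + 0.36·1.88 = 3.2744.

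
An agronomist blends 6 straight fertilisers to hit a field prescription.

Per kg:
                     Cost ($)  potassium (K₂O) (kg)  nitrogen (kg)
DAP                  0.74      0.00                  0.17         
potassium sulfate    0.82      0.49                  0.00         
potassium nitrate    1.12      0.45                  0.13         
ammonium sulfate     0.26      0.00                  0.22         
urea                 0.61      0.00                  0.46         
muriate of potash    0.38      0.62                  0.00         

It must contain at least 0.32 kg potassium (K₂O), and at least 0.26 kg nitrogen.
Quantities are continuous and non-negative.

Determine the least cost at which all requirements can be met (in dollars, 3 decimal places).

$0.503

This is a linear program. Let x1 = kg of DAP, x2 = kg of potassium sulfate, x3 = kg of potassium nitrate, x4 = kg of ammonium sulfate, x5 = kg of urea, x6 = kg of muriate of potash.
Minimise 0.74x1 + 0.82x2 + 1.12x3 + 0.26x4 + 0.61x5 + 0.38x6 s.t.:
  0.49x2 + 0.45x3 + 0.62x6 ≥ 0.32   (potassium (K₂O))
  0.17x1 + 0.13x3 + 0.22x4 + 0.46x5 ≥ 0.26   (nitrogen)
  x1, x2, x3, x4, x5, x6 ≥ 0.
The optimal basis is {ammonium sulfate, muriate of potash}; DAP, potassium sulfate, potassium nitrate, urea drop out. Binding constraints: potassium (K₂O) and nitrogen.
That vertex is x4 = 1.182, x6 = 0.5161.
Total cost: 0.26·1.182 + 0.38·0.5161 = 0.50344.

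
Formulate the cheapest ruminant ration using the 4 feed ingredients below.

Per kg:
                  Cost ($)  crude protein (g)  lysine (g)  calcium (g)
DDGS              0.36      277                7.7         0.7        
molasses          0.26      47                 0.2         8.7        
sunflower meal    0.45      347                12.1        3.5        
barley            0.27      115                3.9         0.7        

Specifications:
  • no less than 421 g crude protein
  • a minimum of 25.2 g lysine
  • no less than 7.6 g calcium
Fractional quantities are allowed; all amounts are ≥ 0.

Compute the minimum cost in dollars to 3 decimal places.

Treat it as an LP. Let x1 = kg of DDGS, x2 = kg of molasses, x3 = kg of sunflower meal, x4 = kg of barley.
Minimize 0.36x1 + 0.26x2 + 0.45x3 + 0.27x4 s.t.:
  277x1 + 47x2 + 347x3 + 115x4 ≥ 421   (crude protein)
  7.7x1 + 0.2x2 + 12.1x3 + 3.9x4 ≥ 25.2   (lysine)
  0.7x1 + 8.7x2 + 3.5x3 + 0.7x4 ≥ 7.6   (calcium)
  x1, x2, x3, x4 ≥ 0.
At the optimum only molasses, sunflower meal are positive (DDGS, barley = 0). Binding constraints: lysine and calcium.
That vertex is x2 = 0.03596, x3 = 2.082.
Hence cost = 0.26·0.03596 + 0.45·2.082 = $0.94625.

$0.946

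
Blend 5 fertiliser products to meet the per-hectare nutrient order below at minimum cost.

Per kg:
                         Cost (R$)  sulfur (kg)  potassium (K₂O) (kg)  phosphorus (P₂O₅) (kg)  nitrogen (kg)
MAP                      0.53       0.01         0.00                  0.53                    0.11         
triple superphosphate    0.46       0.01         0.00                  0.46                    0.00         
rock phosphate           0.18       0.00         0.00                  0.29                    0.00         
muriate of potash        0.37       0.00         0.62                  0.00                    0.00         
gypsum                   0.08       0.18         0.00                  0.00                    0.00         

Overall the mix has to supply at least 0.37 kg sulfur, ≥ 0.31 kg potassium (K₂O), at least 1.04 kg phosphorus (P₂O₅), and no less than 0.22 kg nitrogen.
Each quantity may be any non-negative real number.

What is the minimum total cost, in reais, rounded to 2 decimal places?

This is a linear program. Let x1 = kg of MAP, x2 = kg of triple superphosphate, x3 = kg of rock phosphate, x4 = kg of muriate of potash, x5 = kg of gypsum.
min 0.53x1 + 0.46x2 + 0.18x3 + 0.37x4 + 0.08x5 subject to:
  0.01x1 + 0.01x2 + 0.18x5 ≥ 0.37   (sulfur)
  0.62x4 ≥ 0.31   (potassium (K₂O))
  0.53x1 + 0.46x2 + 0.29x3 ≥ 1.04   (phosphorus (P₂O₅))
  0.11x1 ≥ 0.22   (nitrogen)
  x1, x2, x3, x4, x5 ≥ 0.
At the optimum only MAP, muriate of potash, gypsum are positive (triple superphosphate, rock phosphate = 0). The sulfur, potassium (K₂O), nitrogen requirements are met with equality.
So MAP = 2 kg, muriate of potash = 0.5 kg, gypsum = 1.944 kg.
Hence cost = 0.53·2 + 0.37·0.5 + 0.08·1.944 = R$1.4005.

R$1.40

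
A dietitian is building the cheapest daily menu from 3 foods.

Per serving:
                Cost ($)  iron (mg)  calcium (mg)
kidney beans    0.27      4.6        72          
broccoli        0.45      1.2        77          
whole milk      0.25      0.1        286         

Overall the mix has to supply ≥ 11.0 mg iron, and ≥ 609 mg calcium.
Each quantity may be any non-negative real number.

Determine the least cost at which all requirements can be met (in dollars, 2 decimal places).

$1.02

Set it up as a linear program. Let x1 = servings of kidney beans, x2 = servings of broccoli, x3 = servings of whole milk.
Minimise 0.27x1 + 0.45x2 + 0.25x3 s.t.:
  4.6x1 + 1.2x2 + 0.1x3 ≥ 11   (iron)
  72x1 + 77x2 + 286x3 ≥ 609   (calcium)
  x1, x2, x3 ≥ 0.
The cheapest feasible vertex uses only kidney beans, whole milk; broccoli is not used. There the iron and calcium constraints are tight.
Solving gives x1 = 2.358, x3 = 1.536.
Cost = 0.27·2.358 + 0.25·1.536 = 1.0207.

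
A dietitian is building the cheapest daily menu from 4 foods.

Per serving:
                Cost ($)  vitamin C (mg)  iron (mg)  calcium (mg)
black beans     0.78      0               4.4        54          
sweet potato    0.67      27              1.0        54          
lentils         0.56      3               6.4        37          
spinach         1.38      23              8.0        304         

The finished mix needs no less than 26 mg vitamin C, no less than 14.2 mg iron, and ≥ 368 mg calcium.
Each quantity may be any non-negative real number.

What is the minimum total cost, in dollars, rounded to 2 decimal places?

$2.00

Set it up as a linear program. Let x1 = servings of black beans, x2 = servings of sweet potato, x3 = servings of lentils, x4 = servings of spinach.
Minimize 0.78x1 + 0.67x2 + 0.56x3 + 1.38x4 subject to:
  27x2 + 3x3 + 23x4 ≥ 26   (vitamin C)
  4.4x1 + 1x2 + 6.4x3 + 8x4 ≥ 14.2   (iron)
  54x1 + 54x2 + 37x3 + 304x4 ≥ 368   (calcium)
  x1, x2, x3, x4 ≥ 0.
The cheapest feasible vertex uses only lentils, spinach; black beans, sweet potato are not used. Binding constraints: iron and calcium.
Optimal quantities: lentils = 0.8322 servings, spinach = 1.109 servings.
Hence cost = 0.56·0.8322 + 1.38·1.109 = $1.9965.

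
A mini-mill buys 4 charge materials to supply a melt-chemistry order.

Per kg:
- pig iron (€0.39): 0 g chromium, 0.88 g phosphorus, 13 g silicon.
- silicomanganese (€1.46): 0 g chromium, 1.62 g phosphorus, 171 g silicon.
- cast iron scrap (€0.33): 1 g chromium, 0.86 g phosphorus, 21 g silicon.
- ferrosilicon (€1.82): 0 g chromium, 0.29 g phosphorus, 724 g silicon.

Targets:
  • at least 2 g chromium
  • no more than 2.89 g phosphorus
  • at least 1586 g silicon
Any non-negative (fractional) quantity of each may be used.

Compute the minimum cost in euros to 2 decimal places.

Set it up as a linear program. Let x1 = kg of pig iron, x2 = kg of silicomanganese, x3 = kg of cast iron scrap, x4 = kg of ferrosilicon.
min 0.39x1 + 1.46x2 + 0.33x3 + 1.82x4 subject to:
  1x3 ≥ 2   (chromium)
  0.88x1 + 1.62x2 + 0.86x3 + 0.29x4 ≤ 2.89   (phosphorus)
  13x1 + 171x2 + 21x3 + 724x4 ≥ 1586   (silicon)
  x1, x2, x3, x4 ≥ 0.
The optimal basis is {cast iron scrap, ferrosilicon}; pig iron, silicomanganese drop out. Binding constraints: chromium and silicon.
That vertex is x3 = 2, x4 = 2.133.
Cost = 0.33·2 + 1.82·2.133 = 4.5421.

€4.54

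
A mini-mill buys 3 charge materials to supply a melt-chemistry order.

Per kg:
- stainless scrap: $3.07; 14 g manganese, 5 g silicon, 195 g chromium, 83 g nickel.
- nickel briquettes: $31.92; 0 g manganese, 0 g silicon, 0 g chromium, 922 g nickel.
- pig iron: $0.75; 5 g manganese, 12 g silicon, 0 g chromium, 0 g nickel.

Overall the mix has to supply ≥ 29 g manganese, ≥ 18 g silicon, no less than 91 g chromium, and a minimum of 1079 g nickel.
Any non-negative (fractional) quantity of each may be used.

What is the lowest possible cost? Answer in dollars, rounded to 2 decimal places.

$38.06

Let x1 = kg of stainless scrap, x2 = kg of nickel briquettes, x3 = kg of pig iron.
Minimise 3.07x1 + 31.92x2 + 0.75x3 s.t.:
  14x1 + 5x3 ≥ 29   (manganese)
  5x1 + 12x3 ≥ 18   (silicon)
  195x1 ≥ 91   (chromium)
  83x1 + 922x2 ≥ 1079   (nickel)
  x1, x2, x3 ≥ 0.
The cheapest feasible vertex uses only stainless scrap, nickel briquettes; pig iron is not used. Binding constraints: silicon and nickel.
Solving gives x1 = 3.6, x2 = 0.8462.
Objective = 3.07·3.6 + 31.92·0.8462 = 38.0627.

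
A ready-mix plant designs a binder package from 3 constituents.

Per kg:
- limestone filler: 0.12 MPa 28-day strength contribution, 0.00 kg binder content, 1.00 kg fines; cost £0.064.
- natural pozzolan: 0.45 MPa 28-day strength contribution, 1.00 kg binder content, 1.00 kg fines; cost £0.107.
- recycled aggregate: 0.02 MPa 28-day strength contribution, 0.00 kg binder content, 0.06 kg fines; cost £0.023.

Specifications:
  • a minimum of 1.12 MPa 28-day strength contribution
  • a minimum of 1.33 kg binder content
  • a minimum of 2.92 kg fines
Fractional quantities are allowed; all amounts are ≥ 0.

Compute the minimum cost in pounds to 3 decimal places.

£0.287

Treat it as an LP. Let x1 = kg of limestone filler, x2 = kg of natural pozzolan, x3 = kg of recycled aggregate.
Minimize 0.064x1 + 0.107x2 + 0.023x3 subject to:
  0.12x1 + 0.45x2 + 0.02x3 ≥ 1.12   (28-day strength contribution)
  1x2 ≥ 1.33   (binder content)
  1x1 + 1x2 + 0.06x3 ≥ 2.92   (fines)
  x1, x2, x3 ≥ 0.
The minimum-cost mix takes nothing from recycled aggregate — only limestone filler, natural pozzolan. The 28-day strength contribution and fines requirements are met with equality.
So limestone filler = 0.5879 kg, natural pozzolan = 2.332 kg.
Objective = 0.064·0.5879 + 0.107·2.332 = 0.28715.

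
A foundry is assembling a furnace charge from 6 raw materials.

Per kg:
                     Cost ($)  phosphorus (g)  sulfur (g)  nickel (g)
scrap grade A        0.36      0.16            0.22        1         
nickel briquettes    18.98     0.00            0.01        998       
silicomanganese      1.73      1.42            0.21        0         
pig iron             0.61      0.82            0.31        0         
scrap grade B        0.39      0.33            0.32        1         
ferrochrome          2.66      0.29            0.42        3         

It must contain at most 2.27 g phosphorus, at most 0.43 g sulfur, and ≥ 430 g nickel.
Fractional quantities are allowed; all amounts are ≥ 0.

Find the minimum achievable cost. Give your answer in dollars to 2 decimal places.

$8.18

Treat it as an LP. Let x1 = kg of scrap grade A, x2 = kg of nickel briquettes, x3 = kg of silicomanganese, x4 = kg of pig iron, x5 = kg of scrap grade B, x6 = kg of ferrochrome.
Minimize 0.36x1 + 18.98x2 + 1.73x3 + 0.61x4 + 0.39x5 + 2.66x6 with:
  0.16x1 + 1.42x3 + 0.82x4 + 0.33x5 + 0.29x6 ≤ 2.27   (phosphorus)
  0.22x1 + 0.01x2 + 0.21x3 + 0.31x4 + 0.32x5 + 0.42x6 ≤ 0.43   (sulfur)
  1x1 + 998x2 + 1x5 + 3x6 ≥ 430   (nickel)
  x1, x2, x3, x4, x5, x6 ≥ 0.
The cheapest feasible vertex uses only nickel briquettes; scrap grade A, silicomanganese, pig iron, scrap grade B, ferrochrome are not used. Binding constraint: nickel.
That vertex is x2 = 0.4309.
Hence cost = 18.98·0.4309 = $8.1785.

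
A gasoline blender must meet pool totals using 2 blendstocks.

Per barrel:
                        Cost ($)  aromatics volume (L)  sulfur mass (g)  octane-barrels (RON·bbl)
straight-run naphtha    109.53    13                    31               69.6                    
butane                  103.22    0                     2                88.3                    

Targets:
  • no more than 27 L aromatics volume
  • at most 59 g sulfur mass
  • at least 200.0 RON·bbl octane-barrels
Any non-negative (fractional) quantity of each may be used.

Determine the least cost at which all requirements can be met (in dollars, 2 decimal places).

This is a linear program. Let x1 = barrels of straight-run naphtha, x2 = barrels of butane.
min 109.53x1 + 103.22x2 with:
  13x1 ≤ 27   (aromatics volume)
  31x1 + 2x2 ≤ 59   (sulfur mass)
  69.6x1 + 88.3x2 ≥ 200   (octane-barrels)
  x1, x2 ≥ 0.
At the optimum only butane is positive (straight-run naphtha = 0). There the octane-barrels constraint is tight.
So butane = 2.265 barrels.
Objective = 103.22·2.265 = 233.7933.

$233.79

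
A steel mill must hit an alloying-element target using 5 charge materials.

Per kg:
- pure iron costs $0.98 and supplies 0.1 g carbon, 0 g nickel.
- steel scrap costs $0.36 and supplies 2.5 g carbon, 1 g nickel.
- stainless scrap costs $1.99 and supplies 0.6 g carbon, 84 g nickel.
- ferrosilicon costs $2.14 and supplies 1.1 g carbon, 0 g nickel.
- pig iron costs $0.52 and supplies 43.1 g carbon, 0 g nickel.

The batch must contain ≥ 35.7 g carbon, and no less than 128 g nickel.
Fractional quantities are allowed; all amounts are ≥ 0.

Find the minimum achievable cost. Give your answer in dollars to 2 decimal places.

$3.45

Let x1 = kg of pure iron, x2 = kg of steel scrap, x3 = kg of stainless scrap, x4 = kg of ferrosilicon, x5 = kg of pig iron.
Minimize 0.98x1 + 0.36x2 + 1.99x3 + 2.14x4 + 0.52x5 subject to:
  0.1x1 + 2.5x2 + 0.6x3 + 1.1x4 + 43.1x5 ≥ 35.7   (carbon)
  1x2 + 84x3 ≥ 128   (nickel)
  x1, x2, x3, x4, x5 ≥ 0.
The minimum-cost mix takes nothing from pure iron, steel scrap, ferrosilicon — only stainless scrap, pig iron. The carbon and nickel requirements are met with equality.
Solving gives x3 = 1.524, x5 = 0.8071.
Total cost: 1.99·1.524 + 0.52·0.8071 = 3.4525.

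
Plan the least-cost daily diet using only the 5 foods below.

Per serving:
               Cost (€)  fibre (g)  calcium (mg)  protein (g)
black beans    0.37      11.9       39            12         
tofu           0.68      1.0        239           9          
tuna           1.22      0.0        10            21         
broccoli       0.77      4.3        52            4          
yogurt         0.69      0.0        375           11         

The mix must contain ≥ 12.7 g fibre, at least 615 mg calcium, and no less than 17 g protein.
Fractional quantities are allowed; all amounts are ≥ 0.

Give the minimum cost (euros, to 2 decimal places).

€1.45

Let x1 = servings of black beans, x2 = servings of tofu, x3 = servings of tuna, x4 = servings of broccoli, x5 = servings of yogurt.
Minimise 0.37x1 + 0.68x2 + 1.22x3 + 0.77x4 + 0.69x5 with:
  11.9x1 + 1x2 + 4.3x4 ≥ 12.7   (fibre)
  39x1 + 239x2 + 10x3 + 52x4 + 375x5 ≥ 615   (calcium)
  12x1 + 9x2 + 21x3 + 4x4 + 11x5 ≥ 17   (protein)
  x1, x2, x3, x4, x5 ≥ 0.
The optimal basis is {black beans, yogurt}; tofu, tuna, broccoli drop out. There the fibre and calcium constraints are tight.
Solving gives x1 = 1.067, x5 = 1.529.
Cost = 0.37·1.067 + 0.69·1.529 = 1.4498.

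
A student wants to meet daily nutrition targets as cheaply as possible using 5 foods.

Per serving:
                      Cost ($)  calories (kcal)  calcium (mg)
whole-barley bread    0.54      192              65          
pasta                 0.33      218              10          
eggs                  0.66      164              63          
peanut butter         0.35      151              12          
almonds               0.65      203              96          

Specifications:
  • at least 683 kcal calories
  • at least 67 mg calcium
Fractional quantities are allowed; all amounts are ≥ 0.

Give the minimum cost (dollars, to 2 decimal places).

This is a linear program. Let x1 = servings of whole-barley bread, x2 = servings of pasta, x3 = servings of eggs, x4 = servings of peanut butter, x5 = servings of almonds.
min 0.54x1 + 0.33x2 + 0.66x3 + 0.35x4 + 0.65x5 subject to:
  192x1 + 218x2 + 164x3 + 151x4 + 203x5 ≥ 683   (calories)
  65x1 + 10x2 + 63x3 + 12x4 + 96x5 ≥ 67   (calcium)
  x1, x2, x3, x4, x5 ≥ 0.
The minimum-cost mix takes nothing from whole-barley bread, eggs, peanut butter — only pasta, almonds. The calories and calcium requirements are met with equality.
Solving gives x2 = 2.75, x5 = 0.4115.
Objective = 0.33·2.75 + 0.65·0.4115 = 1.17498.

$1.17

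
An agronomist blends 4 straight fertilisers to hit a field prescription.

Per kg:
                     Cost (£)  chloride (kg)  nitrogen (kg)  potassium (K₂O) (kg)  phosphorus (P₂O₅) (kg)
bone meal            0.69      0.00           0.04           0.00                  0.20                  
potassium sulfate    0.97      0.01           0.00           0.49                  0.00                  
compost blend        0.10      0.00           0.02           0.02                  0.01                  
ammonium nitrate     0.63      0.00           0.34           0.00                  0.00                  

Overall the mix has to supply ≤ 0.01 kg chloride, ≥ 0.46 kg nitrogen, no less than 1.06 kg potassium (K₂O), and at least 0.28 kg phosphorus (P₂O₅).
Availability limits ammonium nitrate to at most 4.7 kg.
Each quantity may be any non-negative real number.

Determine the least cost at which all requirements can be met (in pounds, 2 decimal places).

£3.82

Let x1 = kg of bone meal, x2 = kg of potassium sulfate, x3 = kg of compost blend, x4 = kg of ammonium nitrate.
Minimize 0.69x1 + 0.97x2 + 0.1x3 + 0.63x4 with:
  0.01x2 ≤ 0.01   (chloride)
  0.04x1 + 0.02x3 + 0.34x4 ≥ 0.46   (nitrogen)
  0.49x2 + 0.02x3 ≥ 1.06   (potassium (K₂O))
  0.2x1 + 0.01x3 ≥ 0.28   (phosphorus (P₂O₅))
  x4 ≤ 4.7
  x1, x2, x3, x4 ≥ 0.
At the optimum only potassium sulfate, compost blend are positive (bone meal, ammonium nitrate = 0). The chloride and potassium (K₂O) requirements are met with equality.
That vertex is x2 = 1, x3 = 28.5.
Hence cost = 0.97·1 + 0.1·28.5 = £3.8200.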